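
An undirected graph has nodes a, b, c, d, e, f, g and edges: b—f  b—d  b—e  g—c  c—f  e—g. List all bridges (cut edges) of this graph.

b-d

The edges on the cycle b-e-g-c-f-b are not bridges since each lies on that cycle.
But removing b—d disconnects b from d — this is a bridge.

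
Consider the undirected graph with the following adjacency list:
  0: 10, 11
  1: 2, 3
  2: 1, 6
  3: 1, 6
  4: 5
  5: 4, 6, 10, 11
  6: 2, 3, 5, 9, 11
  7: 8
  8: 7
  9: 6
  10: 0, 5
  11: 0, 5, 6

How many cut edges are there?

3

The edges on the cycle 6-2-1-3-6 are not bridges since each lies on that cycle.
But removing 4-5 disconnects 4 from 5; removing 8-7 disconnects 8 from 7; removing 9-6 disconnects 9 from 6 — these are bridges.
That makes 3 bridges.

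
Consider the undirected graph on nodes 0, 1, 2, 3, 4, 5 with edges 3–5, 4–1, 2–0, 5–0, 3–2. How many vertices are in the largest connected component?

4

Starting from 1 we can reach 1, 4. That is one component of size 2.
Starting from 0 we can reach 0, 2, 3, 5. That is one component of size 4.
The largest has 4 vertices.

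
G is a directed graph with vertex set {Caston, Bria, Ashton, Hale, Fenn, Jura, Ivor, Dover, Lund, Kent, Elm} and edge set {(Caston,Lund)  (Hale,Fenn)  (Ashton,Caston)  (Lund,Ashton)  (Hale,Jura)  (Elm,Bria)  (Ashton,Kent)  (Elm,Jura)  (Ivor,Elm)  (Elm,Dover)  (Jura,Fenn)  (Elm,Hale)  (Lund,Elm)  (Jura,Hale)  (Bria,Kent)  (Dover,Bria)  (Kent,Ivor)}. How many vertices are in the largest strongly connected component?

{Elm, Bria, Ivor, Kent, Dover} are all mutually reachable — one SCC of size 5.
{Lund, Ashton, Caston} are all mutually reachable — one SCC of size 3.
{Hale, Jura} are all mutually reachable — one SCC of size 2.
{Fenn} is an SCC by itself.
The largest has 5 vertices.

5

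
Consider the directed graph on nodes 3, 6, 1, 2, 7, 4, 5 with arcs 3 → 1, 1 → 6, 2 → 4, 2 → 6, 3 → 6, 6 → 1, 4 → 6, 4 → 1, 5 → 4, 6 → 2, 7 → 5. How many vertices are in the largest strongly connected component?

4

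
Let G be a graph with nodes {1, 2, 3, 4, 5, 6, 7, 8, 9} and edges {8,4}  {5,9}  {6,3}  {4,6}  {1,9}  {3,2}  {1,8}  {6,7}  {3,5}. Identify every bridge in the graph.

The edges on the cycle 1-8-4-6-3-5-9-1 are not bridges since each lies on that cycle.
But removing 2-3 disconnects 2 from 3; removing 6-7 disconnects 6 from 7 — these are bridges.

2-3, 6-7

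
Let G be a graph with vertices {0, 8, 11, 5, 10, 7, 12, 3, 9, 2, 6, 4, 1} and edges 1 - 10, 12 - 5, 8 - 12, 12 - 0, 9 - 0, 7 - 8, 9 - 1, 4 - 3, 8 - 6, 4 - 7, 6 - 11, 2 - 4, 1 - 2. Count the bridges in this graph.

5

The edges on the cycle 9-1-2-4-7-8-12-0-9 are not bridges since each lies on that cycle.
But removing 3 - 4 disconnects 3 from 4; removing 1 - 10 disconnects 1 from 10; removing 6 - 11 disconnects 6 from 11; removing 5 - 12 disconnects 5 from 12 — these are bridges.
In total 5 edges are bridges.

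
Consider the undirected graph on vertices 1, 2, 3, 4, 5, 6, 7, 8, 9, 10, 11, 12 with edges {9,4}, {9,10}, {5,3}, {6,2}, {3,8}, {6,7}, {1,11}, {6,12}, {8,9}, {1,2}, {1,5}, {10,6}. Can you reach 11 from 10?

From 10 we can reach 1, 2, 3, 4, 5, 6, 7, 8, 9, 10, 11, 12, which includes 11.

Yes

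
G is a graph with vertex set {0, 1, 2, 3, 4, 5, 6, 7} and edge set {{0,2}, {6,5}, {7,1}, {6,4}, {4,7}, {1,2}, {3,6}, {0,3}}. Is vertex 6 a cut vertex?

Deleting 6 raises the number of components from 1 to 2, so 6 is a cut vertex.

Yes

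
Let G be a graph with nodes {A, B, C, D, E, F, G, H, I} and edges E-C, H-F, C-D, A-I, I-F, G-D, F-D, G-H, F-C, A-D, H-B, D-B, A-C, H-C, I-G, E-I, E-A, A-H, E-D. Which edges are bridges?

The edges on the cycle E-A-H-G-I-E are not bridges since each lies on that cycle.
Every edge lies on some cycle, so there are no bridges.

none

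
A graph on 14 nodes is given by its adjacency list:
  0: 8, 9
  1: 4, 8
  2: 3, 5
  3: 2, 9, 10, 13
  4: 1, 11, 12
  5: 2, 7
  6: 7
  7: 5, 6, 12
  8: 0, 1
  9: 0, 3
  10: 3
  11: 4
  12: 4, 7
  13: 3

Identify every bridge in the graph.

The edges on the cycle 2-5-7-12-4-1-8-0-9-3-2 are not bridges since each lies on that cycle.
But removing 3-13 disconnects 3 from 13; removing 11-4 disconnects 11 from 4; removing 7-6 disconnects 7 from 6; removing 3-10 disconnects 3 from 10 — these are bridges.

10-3, 11-4, 13-3, 6-7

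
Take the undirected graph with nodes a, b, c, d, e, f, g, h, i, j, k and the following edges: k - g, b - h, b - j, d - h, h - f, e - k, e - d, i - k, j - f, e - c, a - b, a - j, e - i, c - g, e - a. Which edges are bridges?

The edges on the cycle e-c-g-k-e are not bridges since each lies on that cycle.
Every edge lies on some cycle, so there are no bridges.

none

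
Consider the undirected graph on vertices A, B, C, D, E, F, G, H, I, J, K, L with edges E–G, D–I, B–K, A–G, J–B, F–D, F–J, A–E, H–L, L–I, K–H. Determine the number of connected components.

3

C is isolated — a component by itself.
Starting from A we can reach A, E, G. That is one component of size 3.
Starting from B we can reach B, D, F, H, I, J, K, L. That is one component of size 8.
Total: 3 components.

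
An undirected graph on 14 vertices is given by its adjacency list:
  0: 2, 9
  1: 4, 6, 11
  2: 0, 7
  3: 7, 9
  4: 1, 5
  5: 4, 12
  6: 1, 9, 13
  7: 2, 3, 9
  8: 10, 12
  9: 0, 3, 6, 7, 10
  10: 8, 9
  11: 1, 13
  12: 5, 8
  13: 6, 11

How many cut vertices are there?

1

Removing 9 increases the component count from 1 to 2, so 9 is a cut vertex.
By contrast removing 7 leaves 1 component; it is not a cut vertex. No other vertex is a cut vertex either.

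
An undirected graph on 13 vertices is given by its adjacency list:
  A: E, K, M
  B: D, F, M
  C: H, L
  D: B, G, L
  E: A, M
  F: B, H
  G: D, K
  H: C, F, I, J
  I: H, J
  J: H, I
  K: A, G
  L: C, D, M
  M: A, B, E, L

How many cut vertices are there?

1

Removing H increases the component count from 1 to 2, so H is a cut vertex.
By contrast removing G leaves 1 component; it is not a cut vertex. No other vertex is a cut vertex either.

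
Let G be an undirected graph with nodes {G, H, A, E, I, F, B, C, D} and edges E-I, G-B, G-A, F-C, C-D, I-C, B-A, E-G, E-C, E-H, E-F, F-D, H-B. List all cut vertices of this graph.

Removing E increases the component count from 1 to 2, so E is a cut vertex.
By contrast removing A leaves 1 component; it is not a cut vertex. No other vertex is a cut vertex either.

E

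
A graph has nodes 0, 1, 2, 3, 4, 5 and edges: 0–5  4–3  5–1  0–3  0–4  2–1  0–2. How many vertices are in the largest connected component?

6

Starting from 0 we can reach 0, 1, 2, 3, 4, 5. That is one component of size 6.
The largest has 6 vertices.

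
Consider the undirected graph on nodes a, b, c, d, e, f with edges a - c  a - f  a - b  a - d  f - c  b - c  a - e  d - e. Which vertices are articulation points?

a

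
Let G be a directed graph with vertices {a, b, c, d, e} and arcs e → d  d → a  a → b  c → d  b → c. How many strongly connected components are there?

{a, b, c, d} are all mutually reachable — one SCC of size 4.
{e} is an SCC by itself.
That gives 2 strongly connected components.

2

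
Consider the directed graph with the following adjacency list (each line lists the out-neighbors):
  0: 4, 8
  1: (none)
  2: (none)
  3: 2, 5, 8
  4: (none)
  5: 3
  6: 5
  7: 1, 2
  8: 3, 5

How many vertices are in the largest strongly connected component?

3

{3, 5, 8} are all mutually reachable — one SCC of size 3.
{2} is an SCC by itself.
{1} is an SCC by itself.
{4} is an SCC by itself.
{0} is an SCC by itself.
(and 2 more singleton SCCs)
The largest has 3 vertices.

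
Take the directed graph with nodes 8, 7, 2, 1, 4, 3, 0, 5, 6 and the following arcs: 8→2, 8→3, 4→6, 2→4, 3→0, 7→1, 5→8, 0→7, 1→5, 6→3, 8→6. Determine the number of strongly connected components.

1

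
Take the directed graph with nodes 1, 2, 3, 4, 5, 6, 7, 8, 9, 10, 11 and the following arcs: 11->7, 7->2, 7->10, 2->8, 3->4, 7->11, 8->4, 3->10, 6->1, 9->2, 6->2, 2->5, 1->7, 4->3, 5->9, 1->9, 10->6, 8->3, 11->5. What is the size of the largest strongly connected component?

{1, 2, 3, 4, 5, 6, 7, 8, 9, 10, 11} are all mutually reachable — one SCC of size 11.
The largest has 11 vertices.

11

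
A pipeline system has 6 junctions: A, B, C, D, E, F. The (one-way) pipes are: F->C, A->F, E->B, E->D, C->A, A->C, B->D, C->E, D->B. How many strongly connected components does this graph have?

3

{A, C, F} are all mutually reachable — one SCC of size 3.
{B, D} are all mutually reachable — one SCC of size 2.
{E} is an SCC by itself.
That gives 3 strongly connected components.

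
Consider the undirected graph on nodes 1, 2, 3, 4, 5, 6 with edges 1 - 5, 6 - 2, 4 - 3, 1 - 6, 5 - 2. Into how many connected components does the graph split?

2

Starting from 3 we can reach 3, 4. That is one component of size 2.
Starting from 1 we can reach 1, 2, 5, 6. That is one component of size 4.
Total: 2 components.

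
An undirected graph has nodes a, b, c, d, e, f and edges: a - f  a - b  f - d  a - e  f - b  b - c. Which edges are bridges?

a-e, b-c, d-f

The edges on the cycle a-f-b-a are not bridges since each lies on that cycle.
But removing c - b disconnects c from b; removing a - e disconnects a from e; removing f - d disconnects f from d — these are bridges.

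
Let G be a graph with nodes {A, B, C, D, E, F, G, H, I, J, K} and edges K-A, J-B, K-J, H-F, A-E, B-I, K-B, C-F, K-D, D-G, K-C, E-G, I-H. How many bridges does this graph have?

0

The edges on the cycle K-J-B-K are not bridges since each lies on that cycle.
Every edge lies on some cycle, so there are no bridges.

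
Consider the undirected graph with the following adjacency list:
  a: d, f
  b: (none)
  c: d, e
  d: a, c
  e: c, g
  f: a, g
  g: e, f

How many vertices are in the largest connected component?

6

b is isolated — a component by itself.
Starting from a we can reach a, c, d, e, f, g. That is one component of size 6.
The largest has 6 vertices.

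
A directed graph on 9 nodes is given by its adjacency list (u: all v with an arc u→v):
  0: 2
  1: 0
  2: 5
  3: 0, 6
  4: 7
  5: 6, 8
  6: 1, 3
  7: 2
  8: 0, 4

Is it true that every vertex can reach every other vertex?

From 1 we can reach every vertex (0, 1, 2, 3, 4, 5, 6, 7, 8), and every vertex can reach 1 (0, 1, 2, 3, 4, 5, 6, 7, 8). So the whole graph is one strongly connected component.

Yes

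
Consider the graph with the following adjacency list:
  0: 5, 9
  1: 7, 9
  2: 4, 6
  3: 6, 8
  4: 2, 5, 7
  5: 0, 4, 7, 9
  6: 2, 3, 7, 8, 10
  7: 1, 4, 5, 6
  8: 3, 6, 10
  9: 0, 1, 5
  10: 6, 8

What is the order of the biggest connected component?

Starting from 0 we can reach 0, 1, 2, 3, 4, 5, 6, 7, 8, 9, 10. That is one component of size 11.
The largest has 11 vertices.

11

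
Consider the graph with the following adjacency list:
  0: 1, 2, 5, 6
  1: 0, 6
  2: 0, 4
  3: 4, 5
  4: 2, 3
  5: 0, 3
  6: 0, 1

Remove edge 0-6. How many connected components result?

0 and 6 are still connected via 0-1-6, so the component count stays at 1.

1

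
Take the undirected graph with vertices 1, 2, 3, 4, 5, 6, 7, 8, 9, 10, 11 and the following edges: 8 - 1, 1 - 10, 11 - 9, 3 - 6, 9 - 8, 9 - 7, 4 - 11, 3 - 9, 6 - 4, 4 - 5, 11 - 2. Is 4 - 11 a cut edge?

No

After removing 4 - 11, the path 4-6-3-9-11 still connects them, so the edge is not a bridge.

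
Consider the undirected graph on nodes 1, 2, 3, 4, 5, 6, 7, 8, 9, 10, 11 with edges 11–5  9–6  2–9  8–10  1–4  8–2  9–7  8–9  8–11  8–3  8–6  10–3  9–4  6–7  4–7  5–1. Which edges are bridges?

none

The edges on the cycle 8-10-3-8 are not bridges since each lies on that cycle.
Every edge lies on some cycle, so there are no bridges.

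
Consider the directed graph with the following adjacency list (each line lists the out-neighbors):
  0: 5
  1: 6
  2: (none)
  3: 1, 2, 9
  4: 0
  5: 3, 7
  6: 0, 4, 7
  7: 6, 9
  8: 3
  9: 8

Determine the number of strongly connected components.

{0, 1, 3, 4, 5, 6, 7, 8, 9} are all mutually reachable — one SCC of size 9.
{2} is an SCC by itself.
That gives 2 strongly connected components.

2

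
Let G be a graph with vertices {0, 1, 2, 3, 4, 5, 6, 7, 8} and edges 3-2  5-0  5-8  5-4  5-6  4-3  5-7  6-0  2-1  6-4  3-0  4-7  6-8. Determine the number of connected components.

1

Starting from 0 we can reach 0, 1, 2, 3, 4, 5, 6, 7, 8. That is one component of size 9.
Total: 1 component.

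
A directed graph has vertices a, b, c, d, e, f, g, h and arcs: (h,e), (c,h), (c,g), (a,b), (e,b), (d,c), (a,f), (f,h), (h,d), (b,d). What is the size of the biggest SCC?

5

{b, c, d, e, h} are all mutually reachable — one SCC of size 5.
{f} is an SCC by itself.
{g} is an SCC by itself.
{a} is an SCC by itself.
The largest has 5 vertices.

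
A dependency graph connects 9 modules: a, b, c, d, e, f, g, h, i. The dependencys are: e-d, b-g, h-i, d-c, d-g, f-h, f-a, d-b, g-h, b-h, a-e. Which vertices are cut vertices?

d, h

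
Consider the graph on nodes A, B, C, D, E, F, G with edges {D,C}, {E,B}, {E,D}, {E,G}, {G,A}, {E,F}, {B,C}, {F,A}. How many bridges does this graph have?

The edges on the cycle E-G-A-F-E are not bridges since each lies on that cycle.
Every edge lies on some cycle, so there are no bridges.

0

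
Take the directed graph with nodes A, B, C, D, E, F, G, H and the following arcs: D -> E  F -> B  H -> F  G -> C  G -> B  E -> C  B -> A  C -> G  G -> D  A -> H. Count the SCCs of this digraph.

{A, B, F, H} are all mutually reachable — one SCC of size 4.
{C, D, E, G} are all mutually reachable — one SCC of size 4.
That gives 2 strongly connected components.

2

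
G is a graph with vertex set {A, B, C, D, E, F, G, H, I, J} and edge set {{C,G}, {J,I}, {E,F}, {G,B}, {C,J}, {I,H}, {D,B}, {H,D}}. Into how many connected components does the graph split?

3

A is isolated — a component by itself.
Starting from E we can reach E, F. That is one component of size 2.
Starting from B we can reach B, C, D, G, H, I, J. That is one component of size 7.
Total: 3 components.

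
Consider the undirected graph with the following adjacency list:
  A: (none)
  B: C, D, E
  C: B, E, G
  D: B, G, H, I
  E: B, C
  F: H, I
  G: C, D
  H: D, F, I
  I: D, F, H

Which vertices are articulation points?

D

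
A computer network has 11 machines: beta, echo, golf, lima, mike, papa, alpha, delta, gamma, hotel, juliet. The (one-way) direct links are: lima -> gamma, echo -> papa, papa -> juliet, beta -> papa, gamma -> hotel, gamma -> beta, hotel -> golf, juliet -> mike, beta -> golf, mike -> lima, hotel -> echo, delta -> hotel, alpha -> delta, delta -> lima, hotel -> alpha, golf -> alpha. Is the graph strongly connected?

From alpha we can reach every vertex (beta, echo, golf, lima, mike, papa, alpha, delta, gamma, hotel, juliet), and every vertex can reach alpha (beta, echo, golf, lima, mike, papa, alpha, delta, gamma, hotel, juliet). So the whole graph is one strongly connected component.

Yes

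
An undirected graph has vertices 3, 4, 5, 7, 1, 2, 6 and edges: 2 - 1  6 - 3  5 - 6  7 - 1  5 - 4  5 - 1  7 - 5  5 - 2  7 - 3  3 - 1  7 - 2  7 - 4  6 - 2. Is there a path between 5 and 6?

From 5 we can reach 1, 2, 3, 4, 5, 6, 7, which includes 6.

Yes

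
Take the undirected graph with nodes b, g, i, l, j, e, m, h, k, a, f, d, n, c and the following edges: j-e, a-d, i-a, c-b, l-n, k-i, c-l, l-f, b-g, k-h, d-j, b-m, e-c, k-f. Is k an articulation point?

Yes

Deleting k raises the number of components from 1 to 2, so k is a cut vertex.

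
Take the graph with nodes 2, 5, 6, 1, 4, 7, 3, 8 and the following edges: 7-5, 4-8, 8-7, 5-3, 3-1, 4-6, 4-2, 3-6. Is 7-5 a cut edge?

After removing 7-5, the path 7-8-4-6-3-5 still connects them, so the edge is not a bridge.

No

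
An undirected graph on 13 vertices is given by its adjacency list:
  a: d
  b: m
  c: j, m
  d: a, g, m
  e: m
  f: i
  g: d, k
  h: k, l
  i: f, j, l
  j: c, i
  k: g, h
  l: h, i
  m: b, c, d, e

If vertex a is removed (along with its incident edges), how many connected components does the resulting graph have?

1

With a gone, the remaining components are: {b, c, d, e, f, g, h, i, j, k, l, m}.
That is 1 component.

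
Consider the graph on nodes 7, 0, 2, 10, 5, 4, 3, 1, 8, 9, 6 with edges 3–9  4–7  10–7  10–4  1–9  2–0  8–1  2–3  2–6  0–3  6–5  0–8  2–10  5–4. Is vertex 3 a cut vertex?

Deleting 3 leaves 1 component (was 1) (its neighbors 0, 2, 9 remain connected to each other), so 3 is not a cut vertex.

No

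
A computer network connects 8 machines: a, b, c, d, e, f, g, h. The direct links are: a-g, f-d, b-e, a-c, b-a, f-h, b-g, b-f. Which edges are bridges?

a-c, b-e, b-f, d-f, f-h

The edges on the cycle b-a-g-b are not bridges since each lies on that cycle.
But removing a-c disconnects a from c; removing b-e disconnects b from e; removing b-f disconnects b from f; removing f-d disconnects f from d — these are bridges.
In total 5 edges are bridges.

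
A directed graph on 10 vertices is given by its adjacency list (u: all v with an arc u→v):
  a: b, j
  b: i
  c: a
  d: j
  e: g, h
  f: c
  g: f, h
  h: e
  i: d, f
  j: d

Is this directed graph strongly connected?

No

There is no directed path from d to g, so the graph is not strongly connected.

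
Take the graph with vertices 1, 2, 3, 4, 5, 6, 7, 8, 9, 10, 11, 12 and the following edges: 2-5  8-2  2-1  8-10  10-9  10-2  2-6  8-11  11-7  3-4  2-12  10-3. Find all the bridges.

The edges on the cycle 8-10-2-8 are not bridges since each lies on that cycle.
But removing 1-2 disconnects 1 from 2; removing 10-3 disconnects 10 from 3; removing 10-9 disconnects 10 from 9; removing 2-5 disconnects 2 from 5 — these are bridges.
In total 9 edges are bridges.

1-2, 10-3, 10-9, 11-7, 11-8, 12-2, 2-5, 2-6, 3-4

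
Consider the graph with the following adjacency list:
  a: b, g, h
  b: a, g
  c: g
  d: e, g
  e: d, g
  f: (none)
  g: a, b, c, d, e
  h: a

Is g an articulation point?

Yes

Deleting g raises the number of components from 2 to 4, so g is a cut vertex.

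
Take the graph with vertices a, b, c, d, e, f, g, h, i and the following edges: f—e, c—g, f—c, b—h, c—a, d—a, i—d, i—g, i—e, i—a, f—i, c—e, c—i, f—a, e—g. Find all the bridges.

The edges on the cycle f-c-i-f are not bridges since each lies on that cycle.
But removing h—b disconnects h from b — this is a bridge.

b-h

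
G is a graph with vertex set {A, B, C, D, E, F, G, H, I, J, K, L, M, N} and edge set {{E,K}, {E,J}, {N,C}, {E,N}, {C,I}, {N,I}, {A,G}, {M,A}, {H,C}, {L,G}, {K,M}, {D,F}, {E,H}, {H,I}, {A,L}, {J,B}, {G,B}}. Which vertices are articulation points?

Removing E increases the component count from 2 to 3, so E is a cut vertex.
By contrast removing A leaves 2 components; it is not a cut vertex. No other vertex is a cut vertex either.

E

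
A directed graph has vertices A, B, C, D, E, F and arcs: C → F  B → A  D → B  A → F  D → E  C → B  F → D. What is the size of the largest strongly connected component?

{A, B, D, F} are all mutually reachable — one SCC of size 4.
{E} is an SCC by itself.
{C} is an SCC by itself.
The largest has 4 vertices.

4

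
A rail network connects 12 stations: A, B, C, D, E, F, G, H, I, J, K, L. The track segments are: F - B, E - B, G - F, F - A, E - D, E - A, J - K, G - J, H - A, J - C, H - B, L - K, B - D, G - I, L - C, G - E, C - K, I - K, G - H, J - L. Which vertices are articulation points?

G

Removing G increases the component count from 1 to 2, so G is a cut vertex.
By contrast removing C leaves 1 component; it is not a cut vertex. No other vertex is a cut vertex either.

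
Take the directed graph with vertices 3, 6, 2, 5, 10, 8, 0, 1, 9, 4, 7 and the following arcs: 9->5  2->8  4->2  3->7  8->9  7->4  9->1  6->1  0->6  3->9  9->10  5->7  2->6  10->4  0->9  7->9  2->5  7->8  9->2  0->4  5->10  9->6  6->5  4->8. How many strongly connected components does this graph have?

4

{2, 4, 5, 6, 7, 8, 9, 10} are all mutually reachable — one SCC of size 8.
{0} is an SCC by itself.
{1} is an SCC by itself.
{3} is an SCC by itself.
That gives 4 strongly connected components.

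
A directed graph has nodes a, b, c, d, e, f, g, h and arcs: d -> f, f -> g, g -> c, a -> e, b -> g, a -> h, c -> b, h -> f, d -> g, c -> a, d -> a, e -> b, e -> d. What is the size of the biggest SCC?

{a, b, c, d, e, f, g, h} are all mutually reachable — one SCC of size 8.
The largest has 8 vertices.

8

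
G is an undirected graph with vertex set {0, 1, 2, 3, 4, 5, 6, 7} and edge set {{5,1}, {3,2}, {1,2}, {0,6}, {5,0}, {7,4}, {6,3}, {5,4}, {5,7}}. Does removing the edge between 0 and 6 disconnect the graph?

No

After removing 0–6, the path 0-5-1-2-3-6 still connects them, so the edge is not a bridge.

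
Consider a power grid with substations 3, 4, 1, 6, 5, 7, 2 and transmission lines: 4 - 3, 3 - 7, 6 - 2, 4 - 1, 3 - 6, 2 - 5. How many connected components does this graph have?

Starting from 1 we can reach 1, 2, 3, 4, 5, 6, 7. That is one component of size 7.
Total: 1 component.

1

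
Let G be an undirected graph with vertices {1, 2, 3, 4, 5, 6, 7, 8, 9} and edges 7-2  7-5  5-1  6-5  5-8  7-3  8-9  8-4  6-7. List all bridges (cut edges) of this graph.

The edges on the cycle 6-7-5-6 are not bridges since each lies on that cycle.
But removing 5-1 disconnects 5 from 1; removing 8-4 disconnects 8 from 4; removing 5-8 disconnects 5 from 8; removing 2-7 disconnects 2 from 7 — these are bridges.
In total 6 edges are bridges.

1-5, 2-7, 3-7, 4-8, 5-8, 8-9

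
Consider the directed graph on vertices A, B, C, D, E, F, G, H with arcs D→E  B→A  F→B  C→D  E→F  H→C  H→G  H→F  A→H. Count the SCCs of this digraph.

2

{A, B, C, D, E, F, H} are all mutually reachable — one SCC of size 7.
{G} is an SCC by itself.
That gives 2 strongly connected components.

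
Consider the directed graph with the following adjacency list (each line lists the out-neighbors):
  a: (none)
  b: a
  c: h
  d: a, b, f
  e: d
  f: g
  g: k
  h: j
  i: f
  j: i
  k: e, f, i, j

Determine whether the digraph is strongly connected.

No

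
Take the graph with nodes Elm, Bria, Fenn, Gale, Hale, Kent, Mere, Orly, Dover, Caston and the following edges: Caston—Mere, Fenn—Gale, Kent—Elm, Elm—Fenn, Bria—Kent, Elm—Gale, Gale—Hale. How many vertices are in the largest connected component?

6

Dover is isolated — a component by itself.
Orly is isolated — a component by itself.
Starting from Mere we can reach Mere, Caston. That is one component of size 2.
Starting from Elm we can reach Elm, Bria, Fenn, Gale, Hale, Kent. That is one component of size 6.
The largest has 6 vertices.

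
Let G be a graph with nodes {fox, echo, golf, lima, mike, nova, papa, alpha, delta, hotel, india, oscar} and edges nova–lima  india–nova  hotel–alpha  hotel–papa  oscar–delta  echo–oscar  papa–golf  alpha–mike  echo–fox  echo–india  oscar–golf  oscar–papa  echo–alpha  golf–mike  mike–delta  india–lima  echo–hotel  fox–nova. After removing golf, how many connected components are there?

1

With golf gone, the remaining components are: {fox, echo, lima, mike, nova, papa, alpha, delta, hotel, india, oscar}.
That is 1 component.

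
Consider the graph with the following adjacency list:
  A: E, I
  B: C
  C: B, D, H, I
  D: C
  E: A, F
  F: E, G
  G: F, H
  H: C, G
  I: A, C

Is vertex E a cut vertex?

Deleting E leaves 1 component (was 1) (its neighbors A, F remain connected to each other), so E is not a cut vertex.

No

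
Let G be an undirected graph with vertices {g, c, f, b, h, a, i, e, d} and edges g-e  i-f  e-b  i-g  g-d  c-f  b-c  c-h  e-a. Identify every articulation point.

c, e, g

Removing c increases the component count from 1 to 2, so c is a cut vertex.
Removing e increases the component count from 1 to 2, so e is a cut vertex.
Removing g increases the component count from 1 to 2, so g is a cut vertex.
By contrast removing i leaves 1 component; it is not a cut vertex. No other vertex is a cut vertex either.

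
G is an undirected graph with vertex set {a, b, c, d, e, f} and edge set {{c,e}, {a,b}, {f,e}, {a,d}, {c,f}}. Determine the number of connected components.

2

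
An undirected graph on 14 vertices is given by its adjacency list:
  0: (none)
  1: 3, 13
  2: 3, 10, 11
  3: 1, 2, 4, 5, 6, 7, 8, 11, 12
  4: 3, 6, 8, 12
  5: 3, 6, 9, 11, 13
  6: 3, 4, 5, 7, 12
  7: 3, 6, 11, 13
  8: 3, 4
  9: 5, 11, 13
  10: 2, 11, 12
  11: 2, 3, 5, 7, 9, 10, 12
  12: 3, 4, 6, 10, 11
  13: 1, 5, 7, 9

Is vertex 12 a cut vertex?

Deleting 12 leaves 2 components (was 2), so 12 is not a cut vertex.

No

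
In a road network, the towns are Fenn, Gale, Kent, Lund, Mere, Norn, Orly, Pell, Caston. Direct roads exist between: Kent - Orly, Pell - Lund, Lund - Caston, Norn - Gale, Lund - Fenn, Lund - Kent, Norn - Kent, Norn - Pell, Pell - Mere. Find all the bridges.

Caston-Lund, Fenn-Lund, Gale-Norn, Kent-Orly, Mere-Pell

The edges on the cycle Norn-Pell-Lund-Kent-Norn are not bridges since each lies on that cycle.
But removing Fenn - Lund disconnects Fenn from Lund; removing Pell - Mere disconnects Pell from Mere; removing Lund - Caston disconnects Lund from Caston; removing Kent - Orly disconnects Kent from Orly — these are bridges.
In total 5 edges are bridges.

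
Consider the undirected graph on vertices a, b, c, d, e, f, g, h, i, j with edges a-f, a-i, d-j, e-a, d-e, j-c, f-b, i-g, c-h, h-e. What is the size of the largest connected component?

Starting from a we can reach a, b, c, d, e, f, g, h, i, j. That is one component of size 10.
The largest has 10 vertices.

10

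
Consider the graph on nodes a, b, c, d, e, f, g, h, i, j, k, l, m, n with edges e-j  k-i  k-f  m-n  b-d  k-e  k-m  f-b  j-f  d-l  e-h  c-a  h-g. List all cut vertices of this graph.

b, d, e, f, h, k, m

Removing b increases the component count from 2 to 3, so b is a cut vertex.
Removing d increases the component count from 2 to 3, so d is a cut vertex.
Removing e increases the component count from 2 to 3, so e is a cut vertex.
Likewise f, h, k, m are cut vertices.
By contrast removing n leaves 2 components; it is not a cut vertex. No other vertex is a cut vertex either.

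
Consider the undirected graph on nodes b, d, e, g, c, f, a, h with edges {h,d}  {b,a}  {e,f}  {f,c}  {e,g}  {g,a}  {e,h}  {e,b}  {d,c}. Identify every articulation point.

Removing e increases the component count from 1 to 2, so e is a cut vertex.
By contrast removing b leaves 1 component; it is not a cut vertex. No other vertex is a cut vertex either.

e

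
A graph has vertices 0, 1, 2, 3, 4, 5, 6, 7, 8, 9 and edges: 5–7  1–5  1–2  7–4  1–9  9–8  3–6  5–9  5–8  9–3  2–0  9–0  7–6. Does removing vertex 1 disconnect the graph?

Deleting 1 leaves 1 component (was 1) (its neighbors 2, 5, 9 remain connected to each other), so 1 is not a cut vertex.

No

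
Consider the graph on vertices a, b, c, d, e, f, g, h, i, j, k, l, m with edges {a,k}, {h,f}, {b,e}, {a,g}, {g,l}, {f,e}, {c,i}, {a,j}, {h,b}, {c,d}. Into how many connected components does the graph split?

4

m is isolated — a component by itself.
Starting from c we can reach c, d, i. That is one component of size 3.
Starting from b we can reach b, e, f, h. That is one component of size 4.
Starting from a we can reach a, g, j, k, l. That is one component of size 5.
Total: 4 components.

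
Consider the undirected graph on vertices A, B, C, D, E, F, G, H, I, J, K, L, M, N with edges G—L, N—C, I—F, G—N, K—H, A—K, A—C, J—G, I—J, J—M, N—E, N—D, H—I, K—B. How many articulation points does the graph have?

Removing G increases the component count from 1 to 2, so G is a cut vertex.
Removing I increases the component count from 1 to 2, so I is a cut vertex.
Removing J increases the component count from 1 to 2, so J is a cut vertex.
Likewise K, N are cut vertices.
By contrast removing D leaves 1 component; it is not a cut vertex. No other vertex is a cut vertex either.

5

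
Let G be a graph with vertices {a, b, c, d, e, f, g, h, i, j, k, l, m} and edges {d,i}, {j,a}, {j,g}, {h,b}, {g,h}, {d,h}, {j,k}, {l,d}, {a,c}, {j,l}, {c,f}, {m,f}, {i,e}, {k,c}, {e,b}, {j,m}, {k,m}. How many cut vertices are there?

Removing j increases the component count from 1 to 2, so j is a cut vertex.
By contrast removing l leaves 1 component; it is not a cut vertex. No other vertex is a cut vertex either.

1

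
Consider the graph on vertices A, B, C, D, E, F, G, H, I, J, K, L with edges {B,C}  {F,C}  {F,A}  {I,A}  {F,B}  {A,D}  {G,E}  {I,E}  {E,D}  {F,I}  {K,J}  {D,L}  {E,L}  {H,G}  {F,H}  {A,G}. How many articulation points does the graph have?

1

Removing F increases the component count from 2 to 3, so F is a cut vertex.
By contrast removing C leaves 2 components; it is not a cut vertex. No other vertex is a cut vertex either.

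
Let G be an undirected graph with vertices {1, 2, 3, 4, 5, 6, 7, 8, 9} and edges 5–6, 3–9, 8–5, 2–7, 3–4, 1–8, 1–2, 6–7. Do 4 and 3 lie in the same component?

Yes

From 4 we can reach 3, 4, 9, which includes 3.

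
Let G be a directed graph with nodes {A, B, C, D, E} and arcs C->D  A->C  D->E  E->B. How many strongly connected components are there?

{D} is an SCC by itself.
{E} is an SCC by itself.
{A} is an SCC by itself.
{B} is an SCC by itself.
{C} is an SCC by itself.
That gives 5 strongly connected components.

5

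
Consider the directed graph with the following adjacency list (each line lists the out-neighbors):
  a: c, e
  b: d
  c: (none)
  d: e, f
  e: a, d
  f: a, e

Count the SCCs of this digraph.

{a, d, e, f} are all mutually reachable — one SCC of size 4.
{b} is an SCC by itself.
{c} is an SCC by itself.
That gives 3 strongly connected components.

3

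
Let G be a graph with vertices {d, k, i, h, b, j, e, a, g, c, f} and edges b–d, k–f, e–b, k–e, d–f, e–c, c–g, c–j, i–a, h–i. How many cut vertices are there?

Removing c increases the component count from 2 to 4, so c is a cut vertex.
Removing e increases the component count from 2 to 3, so e is a cut vertex.
Removing i increases the component count from 2 to 3, so i is a cut vertex.
By contrast removing b leaves 2 components; it is not a cut vertex. No other vertex is a cut vertex either.

3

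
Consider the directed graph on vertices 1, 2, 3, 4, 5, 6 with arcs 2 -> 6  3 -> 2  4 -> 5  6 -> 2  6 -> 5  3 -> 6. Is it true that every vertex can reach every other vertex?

No

There is no directed path from 6 to 3, so the graph is not strongly connected.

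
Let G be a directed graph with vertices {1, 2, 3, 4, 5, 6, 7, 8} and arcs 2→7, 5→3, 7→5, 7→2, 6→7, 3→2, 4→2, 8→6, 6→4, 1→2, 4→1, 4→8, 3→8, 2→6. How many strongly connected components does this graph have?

{1, 2, 3, 4, 5, 6, 7, 8} are all mutually reachable — one SCC of size 8.
That gives 1 strongly connected component.

1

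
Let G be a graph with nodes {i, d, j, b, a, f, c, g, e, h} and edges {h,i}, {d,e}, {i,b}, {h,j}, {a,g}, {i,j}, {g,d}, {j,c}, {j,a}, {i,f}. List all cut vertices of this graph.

a, d, g, i, j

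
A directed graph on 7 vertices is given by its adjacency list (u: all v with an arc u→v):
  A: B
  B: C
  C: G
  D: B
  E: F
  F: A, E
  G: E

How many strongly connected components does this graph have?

{A, B, C, E, F, G} are all mutually reachable — one SCC of size 6.
{D} is an SCC by itself.
That gives 2 strongly connected components.

2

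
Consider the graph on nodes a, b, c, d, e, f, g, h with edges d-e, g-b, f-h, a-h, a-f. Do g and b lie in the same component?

Yes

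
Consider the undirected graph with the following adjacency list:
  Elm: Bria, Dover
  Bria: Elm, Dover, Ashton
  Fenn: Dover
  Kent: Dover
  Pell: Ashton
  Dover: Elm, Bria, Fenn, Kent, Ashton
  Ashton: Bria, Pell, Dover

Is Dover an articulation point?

Deleting Dover raises the number of components from 1 to 3, so Dover is a cut vertex.

Yes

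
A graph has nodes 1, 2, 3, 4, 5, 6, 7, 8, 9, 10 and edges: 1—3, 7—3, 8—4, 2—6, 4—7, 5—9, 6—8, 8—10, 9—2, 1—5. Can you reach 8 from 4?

Yes

From 4 we can reach 1, 2, 3, 4, 5, 6, 7, 8, 9, 10, which includes 8.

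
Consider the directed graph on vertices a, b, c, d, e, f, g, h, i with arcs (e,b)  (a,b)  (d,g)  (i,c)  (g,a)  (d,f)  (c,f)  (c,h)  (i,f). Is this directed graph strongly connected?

No

There is no directed path from h to i, so the graph is not strongly connected.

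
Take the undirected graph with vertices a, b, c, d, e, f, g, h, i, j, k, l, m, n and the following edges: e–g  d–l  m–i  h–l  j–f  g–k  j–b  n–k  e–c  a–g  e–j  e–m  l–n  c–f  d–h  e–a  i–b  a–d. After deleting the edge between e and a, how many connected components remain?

1

e and a are still connected via e-g-a, so the component count stays at 1.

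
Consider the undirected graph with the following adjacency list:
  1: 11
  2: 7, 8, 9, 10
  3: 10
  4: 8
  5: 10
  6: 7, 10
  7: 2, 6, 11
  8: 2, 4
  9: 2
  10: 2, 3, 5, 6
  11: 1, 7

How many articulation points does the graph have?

5

Removing 2 increases the component count from 1 to 3, so 2 is a cut vertex.
Removing 7 increases the component count from 1 to 2, so 7 is a cut vertex.
Removing 8 increases the component count from 1 to 2, so 8 is a cut vertex.
Likewise 10, 11 are cut vertices.
By contrast removing 5 leaves 1 component; it is not a cut vertex. No other vertex is a cut vertex either.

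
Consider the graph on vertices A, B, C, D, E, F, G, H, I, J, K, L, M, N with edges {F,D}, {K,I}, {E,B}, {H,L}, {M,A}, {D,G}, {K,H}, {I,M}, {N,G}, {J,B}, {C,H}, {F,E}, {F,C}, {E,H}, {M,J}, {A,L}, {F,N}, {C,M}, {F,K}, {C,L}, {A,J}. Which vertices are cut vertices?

Removing F increases the component count from 1 to 2, so F is a cut vertex.
By contrast removing K leaves 1 component; it is not a cut vertex. No other vertex is a cut vertex either.

F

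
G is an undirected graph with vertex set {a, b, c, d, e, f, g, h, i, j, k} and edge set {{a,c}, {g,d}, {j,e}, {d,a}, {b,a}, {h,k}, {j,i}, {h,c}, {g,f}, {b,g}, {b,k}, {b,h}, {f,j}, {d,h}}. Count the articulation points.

Removing f increases the component count from 1 to 2, so f is a cut vertex.
Removing g increases the component count from 1 to 2, so g is a cut vertex.
Removing j increases the component count from 1 to 3, so j is a cut vertex.
By contrast removing k leaves 1 component; it is not a cut vertex. No other vertex is a cut vertex either.

3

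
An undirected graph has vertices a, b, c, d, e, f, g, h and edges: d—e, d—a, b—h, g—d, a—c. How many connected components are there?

3

f is isolated — a component by itself.
Starting from b we can reach b, h. That is one component of size 2.
Starting from a we can reach a, c, d, e, g. That is one component of size 5.
Total: 3 components.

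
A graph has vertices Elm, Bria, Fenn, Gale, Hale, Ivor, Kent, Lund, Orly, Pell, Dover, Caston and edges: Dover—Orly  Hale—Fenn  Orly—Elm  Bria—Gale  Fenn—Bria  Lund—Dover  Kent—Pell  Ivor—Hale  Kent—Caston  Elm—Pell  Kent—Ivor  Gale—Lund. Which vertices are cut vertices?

Kent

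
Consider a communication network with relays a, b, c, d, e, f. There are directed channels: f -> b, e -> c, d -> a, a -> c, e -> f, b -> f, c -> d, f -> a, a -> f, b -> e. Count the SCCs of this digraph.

1

{a, b, c, d, e, f} are all mutually reachable — one SCC of size 6.
That gives 1 strongly connected component.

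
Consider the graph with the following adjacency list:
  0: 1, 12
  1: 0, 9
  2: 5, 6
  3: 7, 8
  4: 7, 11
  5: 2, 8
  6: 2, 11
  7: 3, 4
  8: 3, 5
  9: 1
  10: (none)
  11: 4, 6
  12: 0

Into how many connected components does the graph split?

10 is isolated — a component by itself.
Starting from 0 we can reach 0, 1, 9, 12. That is one component of size 4.
Starting from 2 we can reach 2, 3, 4, 5, 6, 7, 8, 11. That is one component of size 8.
Total: 3 components.

3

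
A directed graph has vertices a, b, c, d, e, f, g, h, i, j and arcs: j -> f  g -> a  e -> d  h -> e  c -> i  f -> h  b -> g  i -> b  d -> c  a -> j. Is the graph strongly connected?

Yes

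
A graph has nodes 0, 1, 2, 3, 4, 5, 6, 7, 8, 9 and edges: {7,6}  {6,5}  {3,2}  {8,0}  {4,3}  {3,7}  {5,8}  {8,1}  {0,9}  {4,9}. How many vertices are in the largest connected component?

Starting from 0 we can reach 0, 1, 2, 3, 4, 5, 6, 7, 8, 9. That is one component of size 10.
The largest has 10 vertices.

10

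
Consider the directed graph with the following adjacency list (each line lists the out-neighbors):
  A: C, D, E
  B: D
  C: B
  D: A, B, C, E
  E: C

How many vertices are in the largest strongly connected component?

5

{A, B, C, D, E} are all mutually reachable — one SCC of size 5.
The largest has 5 vertices.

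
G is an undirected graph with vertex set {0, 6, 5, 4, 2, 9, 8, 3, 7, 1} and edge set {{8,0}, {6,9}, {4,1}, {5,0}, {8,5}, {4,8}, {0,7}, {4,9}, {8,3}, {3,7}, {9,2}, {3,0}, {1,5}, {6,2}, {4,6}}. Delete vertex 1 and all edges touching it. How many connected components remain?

1

With 1 gone, the remaining components are: {0, 2, 3, 4, 5, 6, 7, 8, 9}.
That is 1 component.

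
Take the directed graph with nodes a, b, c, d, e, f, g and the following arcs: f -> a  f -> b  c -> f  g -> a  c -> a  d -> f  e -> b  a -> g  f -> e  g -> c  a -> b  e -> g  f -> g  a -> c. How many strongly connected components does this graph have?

3

{a, c, e, f, g} are all mutually reachable — one SCC of size 5.
{d} is an SCC by itself.
{b} is an SCC by itself.
That gives 3 strongly connected components.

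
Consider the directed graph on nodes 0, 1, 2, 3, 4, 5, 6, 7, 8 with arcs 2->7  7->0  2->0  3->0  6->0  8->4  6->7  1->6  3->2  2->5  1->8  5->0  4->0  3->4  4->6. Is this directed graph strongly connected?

No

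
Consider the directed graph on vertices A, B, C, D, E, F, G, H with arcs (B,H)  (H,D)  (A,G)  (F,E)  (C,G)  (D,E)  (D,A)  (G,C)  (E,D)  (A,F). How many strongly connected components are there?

4

{A, D, E, F} are all mutually reachable — one SCC of size 4.
{C, G} are all mutually reachable — one SCC of size 2.
{H} is an SCC by itself.
{B} is an SCC by itself.
That gives 4 strongly connected components.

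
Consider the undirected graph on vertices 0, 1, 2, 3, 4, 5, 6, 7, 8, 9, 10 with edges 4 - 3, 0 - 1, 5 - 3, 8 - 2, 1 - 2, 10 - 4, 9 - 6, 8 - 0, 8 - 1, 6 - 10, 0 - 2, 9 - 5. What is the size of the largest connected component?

6

7 is isolated — a component by itself.
Starting from 0 we can reach 0, 1, 2, 8. That is one component of size 4.
Starting from 3 we can reach 3, 4, 5, 6, 9, 10. That is one component of size 6.
The largest has 6 vertices.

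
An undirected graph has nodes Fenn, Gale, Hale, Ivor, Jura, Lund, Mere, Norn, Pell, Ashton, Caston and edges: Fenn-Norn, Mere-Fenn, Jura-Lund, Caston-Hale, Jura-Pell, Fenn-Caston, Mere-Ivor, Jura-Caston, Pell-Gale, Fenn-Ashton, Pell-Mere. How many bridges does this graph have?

The edges on the cycle Jura-Pell-Mere-Fenn-Caston-Jura are not bridges since each lies on that cycle.
But removing Jura-Lund disconnects Jura from Lund; removing Fenn-Ashton disconnects Fenn from Ashton; removing Mere-Ivor disconnects Mere from Ivor; removing Norn-Fenn disconnects Norn from Fenn — these are bridges.
In total 6 edges are bridges.

6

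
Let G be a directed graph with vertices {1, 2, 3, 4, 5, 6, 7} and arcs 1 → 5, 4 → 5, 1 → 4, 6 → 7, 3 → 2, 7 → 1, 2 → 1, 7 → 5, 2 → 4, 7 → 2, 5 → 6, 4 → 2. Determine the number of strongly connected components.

2

{1, 2, 4, 5, 6, 7} are all mutually reachable — one SCC of size 6.
{3} is an SCC by itself.
That gives 2 strongly connected components.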